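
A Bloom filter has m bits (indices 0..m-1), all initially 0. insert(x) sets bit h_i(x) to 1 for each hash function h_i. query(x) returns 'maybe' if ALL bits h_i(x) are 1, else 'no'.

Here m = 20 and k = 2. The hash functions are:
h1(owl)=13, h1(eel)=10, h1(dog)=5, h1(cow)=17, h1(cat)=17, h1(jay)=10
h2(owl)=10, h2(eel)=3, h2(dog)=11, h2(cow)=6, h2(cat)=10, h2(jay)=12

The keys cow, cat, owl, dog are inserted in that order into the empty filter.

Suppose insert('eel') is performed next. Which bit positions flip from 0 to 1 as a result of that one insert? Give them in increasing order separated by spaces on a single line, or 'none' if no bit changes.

Answer: 3

Derivation:
Start: bits=00000000000000000000
After insert 'cow': sets bits 6 17 -> bits=00000010000000000100
After insert 'cat': sets bits 10 17 -> bits=00000010001000000100
After insert 'owl': sets bits 10 13 -> bits=00000010001001000100
After insert 'dog': sets bits 5 11 -> bits=00000110001101000100
insert 'eel' would touch bits 3 10; currently bit3=0, bit10=1
Bits that are 0 among those (would change 0->1): 3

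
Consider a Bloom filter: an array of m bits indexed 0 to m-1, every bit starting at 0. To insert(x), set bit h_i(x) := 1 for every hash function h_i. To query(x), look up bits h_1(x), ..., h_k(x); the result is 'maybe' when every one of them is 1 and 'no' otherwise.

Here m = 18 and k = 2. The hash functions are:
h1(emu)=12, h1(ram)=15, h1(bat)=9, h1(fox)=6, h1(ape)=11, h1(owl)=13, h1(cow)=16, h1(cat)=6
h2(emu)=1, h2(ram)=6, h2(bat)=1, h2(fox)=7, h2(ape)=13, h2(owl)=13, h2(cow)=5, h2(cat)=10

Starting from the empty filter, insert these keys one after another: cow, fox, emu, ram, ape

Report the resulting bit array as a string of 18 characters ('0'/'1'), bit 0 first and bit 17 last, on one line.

Answer: 010001110001110110

Derivation:
Start: bits=000000000000000000
After insert 'cow': sets bits 5 16 -> bits=000001000000000010
After insert 'fox': sets bits 6 7 -> bits=000001110000000010
After insert 'emu': sets bits 1 12 -> bits=010001110000100010
After insert 'ram': sets bits 6 15 -> bits=010001110000100110
After insert 'ape': sets bits 11 13 -> bits=010001110001110110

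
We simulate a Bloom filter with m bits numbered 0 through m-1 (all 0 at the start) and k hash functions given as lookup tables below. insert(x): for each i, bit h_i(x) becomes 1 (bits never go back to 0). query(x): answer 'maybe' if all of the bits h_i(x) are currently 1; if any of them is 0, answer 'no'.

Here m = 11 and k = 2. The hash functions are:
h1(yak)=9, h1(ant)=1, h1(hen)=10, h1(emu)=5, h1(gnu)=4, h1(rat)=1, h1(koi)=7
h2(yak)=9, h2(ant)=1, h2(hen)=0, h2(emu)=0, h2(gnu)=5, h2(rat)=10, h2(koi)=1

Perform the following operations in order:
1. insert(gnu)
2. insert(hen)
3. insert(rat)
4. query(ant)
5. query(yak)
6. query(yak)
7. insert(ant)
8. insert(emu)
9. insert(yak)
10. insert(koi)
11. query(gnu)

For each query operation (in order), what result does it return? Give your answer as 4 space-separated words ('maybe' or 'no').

Answer: maybe no no maybe

Derivation:
Start: bits=00000000000
Op 1: insert gnu -> sets bits 4 5 -> bits=00001100000
Op 2: insert hen -> sets bits 0 10 -> bits=10001100001
Op 3: insert rat -> sets bits 1 10 -> bits=11001100001
Op 4: query ant -> checks bit1=1 (all 1) -> maybe
Op 5: query yak -> checks bit9=0 (has a 0) -> no
Op 6: query yak -> checks bit9=0 (has a 0) -> no
Op 7: insert ant -> sets bits 1 -> bits=11001100001
Op 8: insert emu -> sets bits 0 5 -> bits=11001100001
Op 9: insert yak -> sets bits 9 -> bits=11001100011
Op 10: insert koi -> sets bits 1 7 -> bits=11001101011
Op 11: query gnu -> checks bit4=1, bit5=1 (all 1) -> maybe
Query results in order: maybe no no maybe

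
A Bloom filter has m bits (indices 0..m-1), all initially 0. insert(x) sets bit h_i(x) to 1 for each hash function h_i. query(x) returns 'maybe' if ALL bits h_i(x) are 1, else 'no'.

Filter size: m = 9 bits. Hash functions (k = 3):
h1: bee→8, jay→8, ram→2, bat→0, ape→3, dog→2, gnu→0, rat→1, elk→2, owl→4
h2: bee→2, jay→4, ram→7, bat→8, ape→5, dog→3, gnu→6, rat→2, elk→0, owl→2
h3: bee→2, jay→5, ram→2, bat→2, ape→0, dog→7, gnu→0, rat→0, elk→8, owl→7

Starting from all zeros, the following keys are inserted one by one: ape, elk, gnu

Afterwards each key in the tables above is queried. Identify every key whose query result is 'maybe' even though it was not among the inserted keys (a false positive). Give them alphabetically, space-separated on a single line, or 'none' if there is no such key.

Answer: bat bee

Derivation:
Start: bits=000000000
After insert 'ape': sets bits 0 3 5 -> bits=100101000
After insert 'elk': sets bits 0 2 8 -> bits=101101001
After insert 'gnu': sets bits 0 6 -> bits=101101101
Not inserted: bat bee dog jay owl ram rat — query each against bits=101101101:
query bat: checks bit0=1, bit2=1, bit8=1 (all 1) -> maybe => FALSE POSITIVE
query bee: checks bit2=1, bit8=1 (all 1) -> maybe => FALSE POSITIVE
query dog: checks bit2=1, bit3=1, bit7=0 (has a 0) -> no => not a false positive
query jay: checks bit4=0, bit5=1, bit8=1 (has a 0) -> no => not a false positive
query owl: checks bit2=1, bit4=0, bit7=0 (has a 0) -> no => not a false positive
query ram: checks bit2=1, bit7=0 (has a 0) -> no => not a false positive
query rat: checks bit0=1, bit1=0, bit2=1 (has a 0) -> no => not a false positive
False positives (alphabetical): bat bee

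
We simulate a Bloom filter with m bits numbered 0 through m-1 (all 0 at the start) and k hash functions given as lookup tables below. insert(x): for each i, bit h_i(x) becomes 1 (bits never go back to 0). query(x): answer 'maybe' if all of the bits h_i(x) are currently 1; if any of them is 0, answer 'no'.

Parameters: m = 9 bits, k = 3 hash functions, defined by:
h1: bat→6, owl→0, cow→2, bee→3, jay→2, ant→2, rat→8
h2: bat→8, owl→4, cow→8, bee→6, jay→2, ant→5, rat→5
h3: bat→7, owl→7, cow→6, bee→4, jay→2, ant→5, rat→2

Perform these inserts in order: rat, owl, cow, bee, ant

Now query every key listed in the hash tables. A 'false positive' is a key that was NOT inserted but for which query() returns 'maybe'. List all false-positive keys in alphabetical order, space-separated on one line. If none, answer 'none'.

Answer: bat jay

Derivation:
Start: bits=000000000
After insert 'rat': sets bits 2 5 8 -> bits=001001001
After insert 'owl': sets bits 0 4 7 -> bits=101011011
After insert 'cow': sets bits 2 6 8 -> bits=101011111
After insert 'bee': sets bits 3 4 6 -> bits=101111111
After insert 'ant': sets bits 2 5 -> bits=101111111
Not inserted: bat jay — query each against bits=101111111:
query bat: checks bit6=1, bit7=1, bit8=1 (all 1) -> maybe => FALSE POSITIVE
query jay: checks bit2=1 (all 1) -> maybe => FALSE POSITIVE
False positives (alphabetical): bat jay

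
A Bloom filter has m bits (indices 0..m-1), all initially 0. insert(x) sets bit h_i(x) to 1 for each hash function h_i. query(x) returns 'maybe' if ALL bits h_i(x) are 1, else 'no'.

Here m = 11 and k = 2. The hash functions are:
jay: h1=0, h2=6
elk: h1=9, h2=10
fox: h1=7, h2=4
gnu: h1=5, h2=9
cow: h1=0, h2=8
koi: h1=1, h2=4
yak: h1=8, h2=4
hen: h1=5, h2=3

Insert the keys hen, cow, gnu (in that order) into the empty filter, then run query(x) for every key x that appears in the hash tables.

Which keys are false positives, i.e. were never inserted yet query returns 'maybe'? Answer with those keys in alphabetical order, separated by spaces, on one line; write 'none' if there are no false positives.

Start: bits=00000000000
After insert 'hen': sets bits 3 5 -> bits=00010100000
After insert 'cow': sets bits 0 8 -> bits=10010100100
After insert 'gnu': sets bits 5 9 -> bits=10010100110
Not inserted: elk fox jay koi yak — query each against bits=10010100110:
query elk: checks bit9=1, bit10=0 (has a 0) -> no => not a false positive
query fox: checks bit4=0, bit7=0 (has a 0) -> no => not a false positive
query jay: checks bit0=1, bit6=0 (has a 0) -> no => not a false positive
query koi: checks bit1=0, bit4=0 (has a 0) -> no => not a false positive
query yak: checks bit4=0, bit8=1 (has a 0) -> no => not a false positive
False positives (alphabetical): none

Answer: none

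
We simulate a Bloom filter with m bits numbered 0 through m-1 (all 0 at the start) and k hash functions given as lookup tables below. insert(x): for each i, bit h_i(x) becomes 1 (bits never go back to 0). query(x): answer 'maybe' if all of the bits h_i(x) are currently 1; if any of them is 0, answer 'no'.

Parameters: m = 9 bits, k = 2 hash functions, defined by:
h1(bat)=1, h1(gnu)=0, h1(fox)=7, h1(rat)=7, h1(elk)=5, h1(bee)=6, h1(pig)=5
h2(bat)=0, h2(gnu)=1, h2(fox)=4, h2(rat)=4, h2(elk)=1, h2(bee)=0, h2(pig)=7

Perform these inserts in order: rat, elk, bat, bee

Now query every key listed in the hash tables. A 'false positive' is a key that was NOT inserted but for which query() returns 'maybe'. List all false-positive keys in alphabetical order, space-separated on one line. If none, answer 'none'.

Start: bits=000000000
After insert 'rat': sets bits 4 7 -> bits=000010010
After insert 'elk': sets bits 1 5 -> bits=010011010
After insert 'bat': sets bits 0 1 -> bits=110011010
After insert 'bee': sets bits 0 6 -> bits=110011110
Not inserted: fox gnu pig — query each against bits=110011110:
query fox: checks bit4=1, bit7=1 (all 1) -> maybe => FALSE POSITIVE
query gnu: checks bit0=1, bit1=1 (all 1) -> maybe => FALSE POSITIVE
query pig: checks bit5=1, bit7=1 (all 1) -> maybe => FALSE POSITIVE
False positives (alphabetical): fox gnu pig

Answer: fox gnu pig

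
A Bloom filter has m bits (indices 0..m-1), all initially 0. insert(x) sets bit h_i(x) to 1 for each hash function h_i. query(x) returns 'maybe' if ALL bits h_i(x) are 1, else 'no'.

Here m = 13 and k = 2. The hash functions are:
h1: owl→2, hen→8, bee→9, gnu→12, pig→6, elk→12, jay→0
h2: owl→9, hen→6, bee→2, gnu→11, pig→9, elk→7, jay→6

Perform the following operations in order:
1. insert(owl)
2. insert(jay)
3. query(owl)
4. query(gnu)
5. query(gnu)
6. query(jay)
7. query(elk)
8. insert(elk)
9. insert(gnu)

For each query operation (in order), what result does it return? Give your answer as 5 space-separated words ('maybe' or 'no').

Start: bits=0000000000000
Op 1: insert owl -> sets bits 2 9 -> bits=0010000001000
Op 2: insert jay -> sets bits 0 6 -> bits=1010001001000
Op 3: query owl -> checks bit2=1, bit9=1 (all 1) -> maybe
Op 4: query gnu -> checks bit11=0, bit12=0 (has a 0) -> no
Op 5: query gnu -> checks bit11=0, bit12=0 (has a 0) -> no
Op 6: query jay -> checks bit0=1, bit6=1 (all 1) -> maybe
Op 7: query elk -> checks bit7=0, bit12=0 (has a 0) -> no
Op 8: insert elk -> sets bits 7 12 -> bits=1010001101001
Op 9: insert gnu -> sets bits 11 12 -> bits=1010001101011
Query results in order: maybe no no maybe no

Answer: maybe no no maybe no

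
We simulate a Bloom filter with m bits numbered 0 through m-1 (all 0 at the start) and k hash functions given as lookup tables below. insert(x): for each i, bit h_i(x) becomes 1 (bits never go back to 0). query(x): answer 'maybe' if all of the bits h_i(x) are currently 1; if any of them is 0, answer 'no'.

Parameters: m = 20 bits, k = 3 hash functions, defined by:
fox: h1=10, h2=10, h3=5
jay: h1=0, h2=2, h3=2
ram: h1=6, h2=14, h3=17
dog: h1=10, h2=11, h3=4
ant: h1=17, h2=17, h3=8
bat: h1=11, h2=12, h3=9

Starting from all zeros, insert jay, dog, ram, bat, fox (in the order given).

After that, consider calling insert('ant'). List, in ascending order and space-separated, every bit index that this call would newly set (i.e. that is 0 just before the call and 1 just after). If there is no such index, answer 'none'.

Start: bits=00000000000000000000
After insert 'jay': sets bits 0 2 -> bits=10100000000000000000
After insert 'dog': sets bits 4 10 11 -> bits=10101000001100000000
After insert 'ram': sets bits 6 14 17 -> bits=10101010001100100100
After insert 'bat': sets bits 9 11 12 -> bits=10101010011110100100
After insert 'fox': sets bits 5 10 -> bits=10101110011110100100
insert 'ant' would touch bits 8 17; currently bit8=0, bit17=1
Bits that are 0 among those (would change 0->1): 8

Answer: 8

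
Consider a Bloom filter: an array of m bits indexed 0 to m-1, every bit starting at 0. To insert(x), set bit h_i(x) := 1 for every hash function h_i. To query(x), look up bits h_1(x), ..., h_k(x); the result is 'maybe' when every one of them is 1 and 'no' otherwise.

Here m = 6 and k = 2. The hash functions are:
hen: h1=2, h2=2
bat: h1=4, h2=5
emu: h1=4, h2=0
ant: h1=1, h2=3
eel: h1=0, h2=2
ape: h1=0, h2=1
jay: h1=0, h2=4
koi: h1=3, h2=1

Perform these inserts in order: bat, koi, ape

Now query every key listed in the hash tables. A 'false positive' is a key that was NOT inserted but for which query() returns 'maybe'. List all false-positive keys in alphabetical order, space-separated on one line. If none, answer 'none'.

Start: bits=000000
After insert 'bat': sets bits 4 5 -> bits=000011
After insert 'koi': sets bits 1 3 -> bits=010111
After insert 'ape': sets bits 0 1 -> bits=110111
Not inserted: ant eel emu hen jay — query each against bits=110111:
query ant: checks bit1=1, bit3=1 (all 1) -> maybe => FALSE POSITIVE
query eel: checks bit0=1, bit2=0 (has a 0) -> no => not a false positive
query emu: checks bit0=1, bit4=1 (all 1) -> maybe => FALSE POSITIVE
query hen: checks bit2=0 (has a 0) -> no => not a false positive
query jay: checks bit0=1, bit4=1 (all 1) -> maybe => FALSE POSITIVE
False positives (alphabetical): ant emu jay

Answer: ant emu jay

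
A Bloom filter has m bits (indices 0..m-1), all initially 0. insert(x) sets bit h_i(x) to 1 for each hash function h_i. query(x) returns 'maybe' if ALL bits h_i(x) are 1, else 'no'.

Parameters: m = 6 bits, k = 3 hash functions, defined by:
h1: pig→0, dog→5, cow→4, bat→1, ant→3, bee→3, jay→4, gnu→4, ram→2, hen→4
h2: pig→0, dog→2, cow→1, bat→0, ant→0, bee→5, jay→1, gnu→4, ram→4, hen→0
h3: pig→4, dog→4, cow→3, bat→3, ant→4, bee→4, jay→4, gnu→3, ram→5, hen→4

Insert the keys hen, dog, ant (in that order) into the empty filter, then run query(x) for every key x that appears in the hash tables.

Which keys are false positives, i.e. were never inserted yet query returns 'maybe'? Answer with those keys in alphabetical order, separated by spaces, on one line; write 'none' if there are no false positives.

Start: bits=000000
After insert 'hen': sets bits 0 4 -> bits=100010
After insert 'dog': sets bits 2 4 5 -> bits=101011
After insert 'ant': sets bits 0 3 4 -> bits=101111
Not inserted: bat bee cow gnu jay pig ram — query each against bits=101111:
query bat: checks bit0=1, bit1=0, bit3=1 (has a 0) -> no => not a false positive
query bee: checks bit3=1, bit4=1, bit5=1 (all 1) -> maybe => FALSE POSITIVE
query cow: checks bit1=0, bit3=1, bit4=1 (has a 0) -> no => not a false positive
query gnu: checks bit3=1, bit4=1 (all 1) -> maybe => FALSE POSITIVE
query jay: checks bit1=0, bit4=1 (has a 0) -> no => not a false positive
query pig: checks bit0=1, bit4=1 (all 1) -> maybe => FALSE POSITIVE
query ram: checks bit2=1, bit4=1, bit5=1 (all 1) -> maybe => FALSE POSITIVE
False positives (alphabetical): bee gnu pig ram

Answer: bee gnu pig ram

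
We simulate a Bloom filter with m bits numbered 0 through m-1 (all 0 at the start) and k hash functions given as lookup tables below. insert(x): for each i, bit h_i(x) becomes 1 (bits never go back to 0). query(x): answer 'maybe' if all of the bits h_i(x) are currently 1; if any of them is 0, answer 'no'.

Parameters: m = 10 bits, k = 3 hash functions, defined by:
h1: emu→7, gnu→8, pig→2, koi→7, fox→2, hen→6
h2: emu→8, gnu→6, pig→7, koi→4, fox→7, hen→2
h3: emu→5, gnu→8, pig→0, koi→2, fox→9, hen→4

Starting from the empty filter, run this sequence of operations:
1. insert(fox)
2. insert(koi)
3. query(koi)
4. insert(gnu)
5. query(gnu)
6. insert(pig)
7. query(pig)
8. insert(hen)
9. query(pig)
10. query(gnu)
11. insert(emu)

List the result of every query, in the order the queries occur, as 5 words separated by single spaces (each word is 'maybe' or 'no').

Answer: maybe maybe maybe maybe maybe

Derivation:
Start: bits=0000000000
Op 1: insert fox -> sets bits 2 7 9 -> bits=0010000101
Op 2: insert koi -> sets bits 2 4 7 -> bits=0010100101
Op 3: query koi -> checks bit2=1, bit4=1, bit7=1 (all 1) -> maybe
Op 4: insert gnu -> sets bits 6 8 -> bits=0010101111
Op 5: query gnu -> checks bit6=1, bit8=1 (all 1) -> maybe
Op 6: insert pig -> sets bits 0 2 7 -> bits=1010101111
Op 7: query pig -> checks bit0=1, bit2=1, bit7=1 (all 1) -> maybe
Op 8: insert hen -> sets bits 2 4 6 -> bits=1010101111
Op 9: query pig -> checks bit0=1, bit2=1, bit7=1 (all 1) -> maybe
Op 10: query gnu -> checks bit6=1, bit8=1 (all 1) -> maybe
Op 11: insert emu -> sets bits 5 7 8 -> bits=1010111111
Query results in order: maybe maybe maybe maybe maybe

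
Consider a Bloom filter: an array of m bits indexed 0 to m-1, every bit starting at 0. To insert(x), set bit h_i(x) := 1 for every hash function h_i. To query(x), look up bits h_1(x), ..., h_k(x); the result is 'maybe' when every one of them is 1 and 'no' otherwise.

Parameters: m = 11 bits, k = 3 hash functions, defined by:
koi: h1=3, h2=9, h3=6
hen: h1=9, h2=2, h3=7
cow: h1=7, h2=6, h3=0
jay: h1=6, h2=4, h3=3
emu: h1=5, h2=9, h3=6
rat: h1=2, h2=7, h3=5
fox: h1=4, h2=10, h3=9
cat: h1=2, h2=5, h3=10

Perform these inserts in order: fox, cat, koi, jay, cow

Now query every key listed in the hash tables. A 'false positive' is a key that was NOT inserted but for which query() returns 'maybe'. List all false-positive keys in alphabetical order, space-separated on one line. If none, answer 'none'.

Start: bits=00000000000
After insert 'fox': sets bits 4 9 10 -> bits=00001000011
After insert 'cat': sets bits 2 5 10 -> bits=00101100011
After insert 'koi': sets bits 3 6 9 -> bits=00111110011
After insert 'jay': sets bits 3 4 6 -> bits=00111110011
After insert 'cow': sets bits 0 6 7 -> bits=10111111011
Not inserted: emu hen rat — query each against bits=10111111011:
query emu: checks bit5=1, bit6=1, bit9=1 (all 1) -> maybe => FALSE POSITIVE
query hen: checks bit2=1, bit7=1, bit9=1 (all 1) -> maybe => FALSE POSITIVE
query rat: checks bit2=1, bit5=1, bit7=1 (all 1) -> maybe => FALSE POSITIVE
False positives (alphabetical): emu hen rat

Answer: emu hen rat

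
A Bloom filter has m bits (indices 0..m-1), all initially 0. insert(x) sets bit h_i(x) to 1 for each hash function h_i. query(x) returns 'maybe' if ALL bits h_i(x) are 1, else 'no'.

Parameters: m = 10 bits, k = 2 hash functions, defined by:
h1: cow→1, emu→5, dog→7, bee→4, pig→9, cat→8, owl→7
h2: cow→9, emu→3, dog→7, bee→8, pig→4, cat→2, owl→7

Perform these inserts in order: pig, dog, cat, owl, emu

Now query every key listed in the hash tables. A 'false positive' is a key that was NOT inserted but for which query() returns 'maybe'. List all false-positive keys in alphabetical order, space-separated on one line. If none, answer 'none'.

Answer: bee

Derivation:
Start: bits=0000000000
After insert 'pig': sets bits 4 9 -> bits=0000100001
After insert 'dog': sets bits 7 -> bits=0000100101
After insert 'cat': sets bits 2 8 -> bits=0010100111
After insert 'owl': sets bits 7 -> bits=0010100111
After insert 'emu': sets bits 3 5 -> bits=0011110111
Not inserted: bee cow — query each against bits=0011110111:
query bee: checks bit4=1, bit8=1 (all 1) -> maybe => FALSE POSITIVE
query cow: checks bit1=0, bit9=1 (has a 0) -> no => not a false positive
False positives (alphabetical): bee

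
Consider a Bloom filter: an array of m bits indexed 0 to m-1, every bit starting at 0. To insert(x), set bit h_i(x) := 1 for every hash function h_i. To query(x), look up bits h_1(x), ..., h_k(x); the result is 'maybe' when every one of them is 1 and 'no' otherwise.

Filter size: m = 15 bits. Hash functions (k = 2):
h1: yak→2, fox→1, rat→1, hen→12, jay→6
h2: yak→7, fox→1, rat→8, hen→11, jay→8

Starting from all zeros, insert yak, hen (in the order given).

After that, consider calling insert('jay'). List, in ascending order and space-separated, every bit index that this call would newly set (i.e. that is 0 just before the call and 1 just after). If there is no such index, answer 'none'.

Start: bits=000000000000000
After insert 'yak': sets bits 2 7 -> bits=001000010000000
After insert 'hen': sets bits 11 12 -> bits=001000010001100
insert 'jay' would touch bits 6 8; currently bit6=0, bit8=0
Bits that are 0 among those (would change 0->1): 6 8

Answer: 6 8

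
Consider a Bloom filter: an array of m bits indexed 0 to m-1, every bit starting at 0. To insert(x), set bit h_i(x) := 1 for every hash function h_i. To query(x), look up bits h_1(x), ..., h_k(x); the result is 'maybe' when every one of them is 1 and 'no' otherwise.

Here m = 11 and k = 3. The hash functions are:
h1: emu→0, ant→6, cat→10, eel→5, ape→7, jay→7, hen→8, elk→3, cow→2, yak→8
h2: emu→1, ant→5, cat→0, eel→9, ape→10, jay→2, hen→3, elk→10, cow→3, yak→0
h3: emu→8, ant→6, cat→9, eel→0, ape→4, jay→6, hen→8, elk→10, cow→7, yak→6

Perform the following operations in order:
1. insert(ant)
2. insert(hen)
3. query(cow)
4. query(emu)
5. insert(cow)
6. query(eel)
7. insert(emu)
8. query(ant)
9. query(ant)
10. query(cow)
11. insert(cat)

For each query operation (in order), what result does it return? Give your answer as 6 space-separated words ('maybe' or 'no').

Start: bits=00000000000
Op 1: insert ant -> sets bits 5 6 -> bits=00000110000
Op 2: insert hen -> sets bits 3 8 -> bits=00010110100
Op 3: query cow -> checks bit2=0, bit3=1, bit7=0 (has a 0) -> no
Op 4: query emu -> checks bit0=0, bit1=0, bit8=1 (has a 0) -> no
Op 5: insert cow -> sets bits 2 3 7 -> bits=00110111100
Op 6: query eel -> checks bit0=0, bit5=1, bit9=0 (has a 0) -> no
Op 7: insert emu -> sets bits 0 1 8 -> bits=11110111100
Op 8: query ant -> checks bit5=1, bit6=1 (all 1) -> maybe
Op 9: query ant -> checks bit5=1, bit6=1 (all 1) -> maybe
Op 10: query cow -> checks bit2=1, bit3=1, bit7=1 (all 1) -> maybe
Op 11: insert cat -> sets bits 0 9 10 -> bits=11110111111
Query results in order: no no no maybe maybe maybe

Answer: no no no maybe maybe maybe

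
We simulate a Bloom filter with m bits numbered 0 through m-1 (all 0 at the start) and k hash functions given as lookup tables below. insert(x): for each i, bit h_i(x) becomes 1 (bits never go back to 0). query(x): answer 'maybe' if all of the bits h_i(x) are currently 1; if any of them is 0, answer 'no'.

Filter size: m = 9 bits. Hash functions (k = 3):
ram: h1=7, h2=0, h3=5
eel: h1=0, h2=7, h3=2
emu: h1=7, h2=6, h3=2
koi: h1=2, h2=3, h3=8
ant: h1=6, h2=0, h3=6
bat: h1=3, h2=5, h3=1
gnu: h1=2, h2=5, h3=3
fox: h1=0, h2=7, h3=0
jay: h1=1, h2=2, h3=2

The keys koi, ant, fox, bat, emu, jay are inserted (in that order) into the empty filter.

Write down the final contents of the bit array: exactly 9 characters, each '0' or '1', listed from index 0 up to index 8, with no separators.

Start: bits=000000000
After insert 'koi': sets bits 2 3 8 -> bits=001100001
After insert 'ant': sets bits 0 6 -> bits=101100101
After insert 'fox': sets bits 0 7 -> bits=101100111
After insert 'bat': sets bits 1 3 5 -> bits=111101111
After insert 'emu': sets bits 2 6 7 -> bits=111101111
After insert 'jay': sets bits 1 2 -> bits=111101111

Answer: 111101111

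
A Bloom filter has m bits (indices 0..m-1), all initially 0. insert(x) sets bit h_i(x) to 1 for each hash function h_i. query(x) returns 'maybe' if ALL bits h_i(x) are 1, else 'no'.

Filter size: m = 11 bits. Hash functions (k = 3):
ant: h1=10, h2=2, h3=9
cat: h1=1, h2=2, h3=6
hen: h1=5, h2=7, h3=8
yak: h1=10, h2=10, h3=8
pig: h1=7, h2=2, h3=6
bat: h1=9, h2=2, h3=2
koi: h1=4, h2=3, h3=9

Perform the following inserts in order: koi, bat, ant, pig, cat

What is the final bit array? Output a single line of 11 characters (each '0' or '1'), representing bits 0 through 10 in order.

Start: bits=00000000000
After insert 'koi': sets bits 3 4 9 -> bits=00011000010
After insert 'bat': sets bits 2 9 -> bits=00111000010
After insert 'ant': sets bits 2 9 10 -> bits=00111000011
After insert 'pig': sets bits 2 6 7 -> bits=00111011011
After insert 'cat': sets bits 1 2 6 -> bits=01111011011

Answer: 01111011011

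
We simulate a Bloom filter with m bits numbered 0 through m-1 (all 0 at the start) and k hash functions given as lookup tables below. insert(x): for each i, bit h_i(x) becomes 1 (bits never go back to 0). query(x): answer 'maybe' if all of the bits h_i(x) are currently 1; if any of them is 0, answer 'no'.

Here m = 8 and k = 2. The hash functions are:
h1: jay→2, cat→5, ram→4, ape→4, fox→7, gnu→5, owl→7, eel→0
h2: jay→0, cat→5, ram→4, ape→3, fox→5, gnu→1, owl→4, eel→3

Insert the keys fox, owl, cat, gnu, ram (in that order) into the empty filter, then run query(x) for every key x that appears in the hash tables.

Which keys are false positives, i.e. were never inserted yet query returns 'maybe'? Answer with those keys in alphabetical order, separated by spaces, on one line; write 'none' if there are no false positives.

Answer: none

Derivation:
Start: bits=00000000
After insert 'fox': sets bits 5 7 -> bits=00000101
After insert 'owl': sets bits 4 7 -> bits=00001101
After insert 'cat': sets bits 5 -> bits=00001101
After insert 'gnu': sets bits 1 5 -> bits=01001101
After insert 'ram': sets bits 4 -> bits=01001101
Not inserted: ape eel jay — query each against bits=01001101:
query ape: checks bit3=0, bit4=1 (has a 0) -> no => not a false positive
query eel: checks bit0=0, bit3=0 (has a 0) -> no => not a false positive
query jay: checks bit0=0, bit2=0 (has a 0) -> no => not a false positive
False positives (alphabetical): none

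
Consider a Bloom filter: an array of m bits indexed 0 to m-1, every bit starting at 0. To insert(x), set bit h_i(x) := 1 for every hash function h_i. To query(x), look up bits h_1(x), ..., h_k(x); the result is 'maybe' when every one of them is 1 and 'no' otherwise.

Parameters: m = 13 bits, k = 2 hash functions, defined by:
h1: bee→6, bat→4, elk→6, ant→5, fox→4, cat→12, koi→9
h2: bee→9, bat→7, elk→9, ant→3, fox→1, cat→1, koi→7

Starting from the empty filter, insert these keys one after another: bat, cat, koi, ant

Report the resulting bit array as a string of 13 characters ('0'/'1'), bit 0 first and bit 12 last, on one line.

Answer: 0101110101001

Derivation:
Start: bits=0000000000000
After insert 'bat': sets bits 4 7 -> bits=0000100100000
After insert 'cat': sets bits 1 12 -> bits=0100100100001
After insert 'koi': sets bits 7 9 -> bits=0100100101001
After insert 'ant': sets bits 3 5 -> bits=0101110101001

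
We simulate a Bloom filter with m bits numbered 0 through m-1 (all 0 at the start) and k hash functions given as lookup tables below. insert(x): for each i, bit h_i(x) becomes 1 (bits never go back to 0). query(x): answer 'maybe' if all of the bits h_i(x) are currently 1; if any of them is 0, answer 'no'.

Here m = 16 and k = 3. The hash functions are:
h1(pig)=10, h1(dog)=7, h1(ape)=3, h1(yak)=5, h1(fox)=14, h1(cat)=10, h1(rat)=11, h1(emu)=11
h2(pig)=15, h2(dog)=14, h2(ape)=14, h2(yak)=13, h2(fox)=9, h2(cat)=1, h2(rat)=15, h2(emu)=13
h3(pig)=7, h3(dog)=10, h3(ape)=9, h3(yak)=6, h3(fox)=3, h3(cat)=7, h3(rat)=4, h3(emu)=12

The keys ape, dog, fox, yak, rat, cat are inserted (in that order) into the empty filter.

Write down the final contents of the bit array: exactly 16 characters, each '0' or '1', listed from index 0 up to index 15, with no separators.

Start: bits=0000000000000000
After insert 'ape': sets bits 3 9 14 -> bits=0001000001000010
After insert 'dog': sets bits 7 10 14 -> bits=0001000101100010
After insert 'fox': sets bits 3 9 14 -> bits=0001000101100010
After insert 'yak': sets bits 5 6 13 -> bits=0001011101100110
After insert 'rat': sets bits 4 11 15 -> bits=0001111101110111
After insert 'cat': sets bits 1 7 10 -> bits=0101111101110111

Answer: 0101111101110111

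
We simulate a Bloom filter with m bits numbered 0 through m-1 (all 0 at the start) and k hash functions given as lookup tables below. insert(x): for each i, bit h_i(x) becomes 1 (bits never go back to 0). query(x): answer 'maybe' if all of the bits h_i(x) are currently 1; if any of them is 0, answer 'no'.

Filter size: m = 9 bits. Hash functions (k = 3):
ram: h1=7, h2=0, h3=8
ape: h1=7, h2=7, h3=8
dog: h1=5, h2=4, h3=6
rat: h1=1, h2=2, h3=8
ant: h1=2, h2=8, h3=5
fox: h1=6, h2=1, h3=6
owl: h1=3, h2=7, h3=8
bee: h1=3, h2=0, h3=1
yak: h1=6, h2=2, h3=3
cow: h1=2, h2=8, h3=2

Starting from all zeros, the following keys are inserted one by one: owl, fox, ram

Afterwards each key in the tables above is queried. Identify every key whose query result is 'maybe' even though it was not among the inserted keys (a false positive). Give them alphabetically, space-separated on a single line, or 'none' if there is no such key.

Answer: ape bee

Derivation:
Start: bits=000000000
After insert 'owl': sets bits 3 7 8 -> bits=000100011
After insert 'fox': sets bits 1 6 -> bits=010100111
After insert 'ram': sets bits 0 7 8 -> bits=110100111
Not inserted: ant ape bee cow dog rat yak — query each against bits=110100111:
query ant: checks bit2=0, bit5=0, bit8=1 (has a 0) -> no => not a false positive
query ape: checks bit7=1, bit8=1 (all 1) -> maybe => FALSE POSITIVE
query bee: checks bit0=1, bit1=1, bit3=1 (all 1) -> maybe => FALSE POSITIVE
query cow: checks bit2=0, bit8=1 (has a 0) -> no => not a false positive
query dog: checks bit4=0, bit5=0, bit6=1 (has a 0) -> no => not a false positive
query rat: checks bit1=1, bit2=0, bit8=1 (has a 0) -> no => not a false positive
query yak: checks bit2=0, bit3=1, bit6=1 (has a 0) -> no => not a false positive
False positives (alphabetical): ape bee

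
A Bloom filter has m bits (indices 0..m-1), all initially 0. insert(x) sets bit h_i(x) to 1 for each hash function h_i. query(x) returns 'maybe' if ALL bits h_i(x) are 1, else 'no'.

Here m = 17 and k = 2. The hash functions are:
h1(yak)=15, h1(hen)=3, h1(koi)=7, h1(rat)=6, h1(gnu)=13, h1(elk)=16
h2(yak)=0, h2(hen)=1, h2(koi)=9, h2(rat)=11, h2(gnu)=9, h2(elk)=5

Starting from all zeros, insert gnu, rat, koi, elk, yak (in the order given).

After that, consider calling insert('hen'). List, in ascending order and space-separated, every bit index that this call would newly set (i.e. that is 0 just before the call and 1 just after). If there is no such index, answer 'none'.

Start: bits=00000000000000000
After insert 'gnu': sets bits 9 13 -> bits=00000000010001000
After insert 'rat': sets bits 6 11 -> bits=00000010010101000
After insert 'koi': sets bits 7 9 -> bits=00000011010101000
After insert 'elk': sets bits 5 16 -> bits=00000111010101001
After insert 'yak': sets bits 0 15 -> bits=10000111010101011
insert 'hen' would touch bits 1 3; currently bit1=0, bit3=0
Bits that are 0 among those (would change 0->1): 1 3

Answer: 1 3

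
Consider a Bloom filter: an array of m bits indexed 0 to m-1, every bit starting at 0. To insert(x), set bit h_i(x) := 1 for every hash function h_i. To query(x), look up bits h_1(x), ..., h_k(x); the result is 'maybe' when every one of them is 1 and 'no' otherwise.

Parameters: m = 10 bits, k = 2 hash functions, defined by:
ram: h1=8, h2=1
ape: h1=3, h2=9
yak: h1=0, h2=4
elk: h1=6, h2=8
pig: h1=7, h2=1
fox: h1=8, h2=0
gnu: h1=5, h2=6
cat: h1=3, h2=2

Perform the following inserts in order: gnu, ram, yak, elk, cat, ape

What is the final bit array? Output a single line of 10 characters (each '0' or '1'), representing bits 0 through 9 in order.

Answer: 1111111011

Derivation:
Start: bits=0000000000
After insert 'gnu': sets bits 5 6 -> bits=0000011000
After insert 'ram': sets bits 1 8 -> bits=0100011010
After insert 'yak': sets bits 0 4 -> bits=1100111010
After insert 'elk': sets bits 6 8 -> bits=1100111010
After insert 'cat': sets bits 2 3 -> bits=1111111010
After insert 'ape': sets bits 3 9 -> bits=1111111011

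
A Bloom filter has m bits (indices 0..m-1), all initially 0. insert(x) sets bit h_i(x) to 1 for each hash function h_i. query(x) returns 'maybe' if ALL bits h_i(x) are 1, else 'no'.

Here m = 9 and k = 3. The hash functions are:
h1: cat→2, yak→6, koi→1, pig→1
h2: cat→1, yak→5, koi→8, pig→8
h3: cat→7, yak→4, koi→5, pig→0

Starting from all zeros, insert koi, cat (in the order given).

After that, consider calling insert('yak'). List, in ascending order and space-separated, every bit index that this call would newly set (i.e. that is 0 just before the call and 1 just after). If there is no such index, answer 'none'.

Answer: 4 6

Derivation:
Start: bits=000000000
After insert 'koi': sets bits 1 5 8 -> bits=010001001
After insert 'cat': sets bits 1 2 7 -> bits=011001011
insert 'yak' would touch bits 4 5 6; currently bit4=0, bit5=1, bit6=0
Bits that are 0 among those (would change 0->1): 4 6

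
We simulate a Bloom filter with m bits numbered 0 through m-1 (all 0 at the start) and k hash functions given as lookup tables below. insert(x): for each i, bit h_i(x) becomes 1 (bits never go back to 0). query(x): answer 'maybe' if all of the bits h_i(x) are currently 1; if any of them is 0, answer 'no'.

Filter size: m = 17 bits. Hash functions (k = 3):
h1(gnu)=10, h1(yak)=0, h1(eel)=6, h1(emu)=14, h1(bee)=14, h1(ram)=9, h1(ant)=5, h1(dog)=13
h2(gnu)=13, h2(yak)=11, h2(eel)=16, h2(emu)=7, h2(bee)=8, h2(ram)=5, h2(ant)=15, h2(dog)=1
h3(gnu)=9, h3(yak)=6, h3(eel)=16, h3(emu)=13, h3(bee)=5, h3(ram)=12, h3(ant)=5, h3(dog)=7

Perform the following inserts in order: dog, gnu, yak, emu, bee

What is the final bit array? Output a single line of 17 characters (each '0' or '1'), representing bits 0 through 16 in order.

Answer: 11000111111101100

Derivation:
Start: bits=00000000000000000
After insert 'dog': sets bits 1 7 13 -> bits=01000001000001000
After insert 'gnu': sets bits 9 10 13 -> bits=01000001011001000
After insert 'yak': sets bits 0 6 11 -> bits=11000011011101000
After insert 'emu': sets bits 7 13 14 -> bits=11000011011101100
After insert 'bee': sets bits 5 8 14 -> bits=11000111111101100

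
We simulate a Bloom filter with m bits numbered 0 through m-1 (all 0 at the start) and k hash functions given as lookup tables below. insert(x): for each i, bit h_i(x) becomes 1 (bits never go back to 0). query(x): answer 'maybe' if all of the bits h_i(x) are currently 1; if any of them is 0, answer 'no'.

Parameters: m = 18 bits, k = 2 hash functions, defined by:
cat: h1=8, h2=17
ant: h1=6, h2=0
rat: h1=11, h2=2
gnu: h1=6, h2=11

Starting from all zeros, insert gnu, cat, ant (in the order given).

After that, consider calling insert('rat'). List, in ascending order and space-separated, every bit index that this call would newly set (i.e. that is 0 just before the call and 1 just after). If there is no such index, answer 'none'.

Answer: 2

Derivation:
Start: bits=000000000000000000
After insert 'gnu': sets bits 6 11 -> bits=000000100001000000
After insert 'cat': sets bits 8 17 -> bits=000000101001000001
After insert 'ant': sets bits 0 6 -> bits=100000101001000001
insert 'rat' would touch bits 2 11; currently bit2=0, bit11=1
Bits that are 0 among those (would change 0->1): 2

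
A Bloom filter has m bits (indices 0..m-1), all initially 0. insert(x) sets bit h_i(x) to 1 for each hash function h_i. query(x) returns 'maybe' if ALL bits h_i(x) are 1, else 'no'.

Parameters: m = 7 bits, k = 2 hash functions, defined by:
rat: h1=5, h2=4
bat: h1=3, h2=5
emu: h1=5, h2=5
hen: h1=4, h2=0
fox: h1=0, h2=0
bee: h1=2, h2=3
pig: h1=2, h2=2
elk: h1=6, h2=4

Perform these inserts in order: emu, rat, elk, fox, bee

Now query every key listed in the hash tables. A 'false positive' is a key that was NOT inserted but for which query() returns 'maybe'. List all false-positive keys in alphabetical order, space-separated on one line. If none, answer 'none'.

Answer: bat hen pig

Derivation:
Start: bits=0000000
After insert 'emu': sets bits 5 -> bits=0000010
After insert 'rat': sets bits 4 5 -> bits=0000110
After insert 'elk': sets bits 4 6 -> bits=0000111
After insert 'fox': sets bits 0 -> bits=1000111
After insert 'bee': sets bits 2 3 -> bits=1011111
Not inserted: bat hen pig — query each against bits=1011111:
query bat: checks bit3=1, bit5=1 (all 1) -> maybe => FALSE POSITIVE
query hen: checks bit0=1, bit4=1 (all 1) -> maybe => FALSE POSITIVE
query pig: checks bit2=1 (all 1) -> maybe => FALSE POSITIVE
False positives (alphabetical): bat hen pig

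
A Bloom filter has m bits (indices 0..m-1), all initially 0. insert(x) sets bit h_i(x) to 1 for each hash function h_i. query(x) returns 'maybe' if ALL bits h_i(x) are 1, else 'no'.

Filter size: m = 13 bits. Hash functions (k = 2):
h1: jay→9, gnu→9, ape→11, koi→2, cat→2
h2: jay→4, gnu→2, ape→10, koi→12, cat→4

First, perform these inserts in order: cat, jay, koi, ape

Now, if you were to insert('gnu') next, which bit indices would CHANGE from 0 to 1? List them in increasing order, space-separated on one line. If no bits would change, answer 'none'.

Answer: none

Derivation:
Start: bits=0000000000000
After insert 'cat': sets bits 2 4 -> bits=0010100000000
After insert 'jay': sets bits 4 9 -> bits=0010100001000
After insert 'koi': sets bits 2 12 -> bits=0010100001001
After insert 'ape': sets bits 10 11 -> bits=0010100001111
insert 'gnu' would touch bits 2 9; currently bit2=1, bit9=1
Bits that are 0 among those (would change 0->1): none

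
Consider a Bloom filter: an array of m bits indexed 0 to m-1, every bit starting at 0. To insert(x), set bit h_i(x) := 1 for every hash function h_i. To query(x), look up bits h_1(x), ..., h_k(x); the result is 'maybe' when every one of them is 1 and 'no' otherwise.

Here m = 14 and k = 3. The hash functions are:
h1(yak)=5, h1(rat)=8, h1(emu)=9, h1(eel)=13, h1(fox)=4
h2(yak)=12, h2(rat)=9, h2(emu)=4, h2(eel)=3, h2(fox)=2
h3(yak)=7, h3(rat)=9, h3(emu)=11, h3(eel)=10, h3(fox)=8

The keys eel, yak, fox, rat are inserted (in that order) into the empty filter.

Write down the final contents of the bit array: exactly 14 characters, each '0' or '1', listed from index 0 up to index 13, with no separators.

Answer: 00111101111011

Derivation:
Start: bits=00000000000000
After insert 'eel': sets bits 3 10 13 -> bits=00010000001001
After insert 'yak': sets bits 5 7 12 -> bits=00010101001011
After insert 'fox': sets bits 2 4 8 -> bits=00111101101011
After insert 'rat': sets bits 8 9 -> bits=00111101111011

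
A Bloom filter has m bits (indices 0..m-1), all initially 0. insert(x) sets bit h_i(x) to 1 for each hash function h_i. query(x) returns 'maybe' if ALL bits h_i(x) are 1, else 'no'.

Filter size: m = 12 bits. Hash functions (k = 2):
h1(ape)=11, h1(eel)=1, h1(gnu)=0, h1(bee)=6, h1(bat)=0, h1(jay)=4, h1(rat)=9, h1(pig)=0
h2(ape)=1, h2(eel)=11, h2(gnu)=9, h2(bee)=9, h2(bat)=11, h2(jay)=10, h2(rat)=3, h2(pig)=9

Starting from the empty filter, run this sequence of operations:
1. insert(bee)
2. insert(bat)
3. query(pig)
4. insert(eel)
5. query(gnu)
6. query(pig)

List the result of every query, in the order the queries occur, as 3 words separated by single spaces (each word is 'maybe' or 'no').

Answer: maybe maybe maybe

Derivation:
Start: bits=000000000000
Op 1: insert bee -> sets bits 6 9 -> bits=000000100100
Op 2: insert bat -> sets bits 0 11 -> bits=100000100101
Op 3: query pig -> checks bit0=1, bit9=1 (all 1) -> maybe
Op 4: insert eel -> sets bits 1 11 -> bits=110000100101
Op 5: query gnu -> checks bit0=1, bit9=1 (all 1) -> maybe
Op 6: query pig -> checks bit0=1, bit9=1 (all 1) -> maybe
Query results in order: maybe maybe maybe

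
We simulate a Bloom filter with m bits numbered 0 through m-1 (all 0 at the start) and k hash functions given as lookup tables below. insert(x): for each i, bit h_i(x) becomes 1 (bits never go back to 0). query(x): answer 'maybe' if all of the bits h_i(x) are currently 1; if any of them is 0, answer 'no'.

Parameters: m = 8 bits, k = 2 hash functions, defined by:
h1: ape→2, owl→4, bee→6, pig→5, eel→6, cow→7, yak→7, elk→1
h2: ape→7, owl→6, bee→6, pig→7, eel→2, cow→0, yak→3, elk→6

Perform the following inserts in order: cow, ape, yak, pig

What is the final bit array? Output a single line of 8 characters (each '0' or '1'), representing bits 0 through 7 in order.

Answer: 10110101

Derivation:
Start: bits=00000000
After insert 'cow': sets bits 0 7 -> bits=10000001
After insert 'ape': sets bits 2 7 -> bits=10100001
After insert 'yak': sets bits 3 7 -> bits=10110001
After insert 'pig': sets bits 5 7 -> bits=10110101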